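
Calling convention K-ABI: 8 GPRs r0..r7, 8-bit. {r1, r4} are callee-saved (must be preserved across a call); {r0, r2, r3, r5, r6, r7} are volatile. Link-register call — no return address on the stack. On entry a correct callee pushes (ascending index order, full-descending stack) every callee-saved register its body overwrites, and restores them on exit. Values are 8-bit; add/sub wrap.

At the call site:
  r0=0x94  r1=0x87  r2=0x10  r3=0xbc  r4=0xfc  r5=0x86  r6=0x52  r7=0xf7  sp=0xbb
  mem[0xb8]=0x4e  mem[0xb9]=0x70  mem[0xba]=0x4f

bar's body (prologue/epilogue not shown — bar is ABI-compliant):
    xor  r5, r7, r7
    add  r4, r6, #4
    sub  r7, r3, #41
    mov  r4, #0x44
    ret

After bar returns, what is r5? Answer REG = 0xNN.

REG = 0x00

prologue: push r4 → mem[0xba]=0xfc, sp=0xba
body[0] xor  r5, r7, r7 → r5=0x00
body[1] add  r4, r6, #4 → r4=0x56
body[2] sub  r7, r3, #41 → r7=0x93
body[3] mov  r4, #0x44 → r4=0x44
epilogue: pop r4=0xfc, sp=0xbb
r5 is caller-saved → body value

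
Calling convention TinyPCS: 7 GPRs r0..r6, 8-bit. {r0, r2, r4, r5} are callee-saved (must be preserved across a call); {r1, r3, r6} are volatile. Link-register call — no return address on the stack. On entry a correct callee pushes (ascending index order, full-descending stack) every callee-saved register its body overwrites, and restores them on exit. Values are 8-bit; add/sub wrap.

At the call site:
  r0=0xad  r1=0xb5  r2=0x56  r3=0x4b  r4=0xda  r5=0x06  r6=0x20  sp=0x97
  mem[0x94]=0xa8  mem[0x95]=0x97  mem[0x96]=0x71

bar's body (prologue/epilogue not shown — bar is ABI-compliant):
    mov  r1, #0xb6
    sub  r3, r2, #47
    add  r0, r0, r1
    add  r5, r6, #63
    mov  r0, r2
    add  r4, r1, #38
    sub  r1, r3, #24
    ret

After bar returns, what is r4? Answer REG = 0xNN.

prologue: push r0 → mem[0x96]=0xad, sp=0x96
prologue: push r4 → mem[0x95]=0xda, sp=0x95
prologue: push r5 → mem[0x94]=0x06, sp=0x94
body[0] mov  r1, #0xb6 → r1=0xb6
body[1] sub  r3, r2, #47 → r3=0x27
body[2] add  r0, r0, r1 → r0=0x63
body[3] add  r5, r6, #63 → r5=0x5f
body[4] mov  r0, r2 → r0=0x56
body[5] add  r4, r1, #38 → r4=0xdc
body[6] sub  r1, r3, #24 → r1=0x0f
epilogue: pop r5=0x06, sp=0x95
epilogue: pop r4=0xda, sp=0x96
epilogue: pop r0=0xad, sp=0x97
r4 is callee-saved → restored

REG = 0xda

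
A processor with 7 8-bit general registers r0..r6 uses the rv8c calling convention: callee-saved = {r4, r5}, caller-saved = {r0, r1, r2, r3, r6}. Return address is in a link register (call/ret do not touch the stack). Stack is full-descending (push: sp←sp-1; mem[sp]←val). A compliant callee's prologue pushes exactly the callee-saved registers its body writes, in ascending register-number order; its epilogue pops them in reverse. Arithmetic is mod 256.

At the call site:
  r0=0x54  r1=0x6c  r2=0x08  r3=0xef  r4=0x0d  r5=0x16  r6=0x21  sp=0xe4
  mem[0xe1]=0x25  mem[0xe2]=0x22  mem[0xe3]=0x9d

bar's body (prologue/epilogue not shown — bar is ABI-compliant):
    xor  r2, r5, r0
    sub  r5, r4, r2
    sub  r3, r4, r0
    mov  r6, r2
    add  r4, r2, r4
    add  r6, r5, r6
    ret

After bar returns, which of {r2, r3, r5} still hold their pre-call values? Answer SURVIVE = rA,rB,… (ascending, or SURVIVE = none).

prologue: push r4 → mem[0xe3]=0x0d, sp=0xe3
prologue: push r5 → mem[0xe2]=0x16, sp=0xe2
body[0] xor  r2, r5, r0 → r2=0x42
body[1] sub  r5, r4, r2 → r5=0xcb
body[2] sub  r3, r4, r0 → r3=0xb9
body[3] mov  r6, r2 → r6=0x42
body[4] add  r4, r2, r4 → r4=0x4f
body[5] add  r6, r5, r6 → r6=0x0d
epilogue: pop r5=0x16, sp=0xe3
epilogue: pop r4=0x0d, sp=0xe4
r2: caller-saved, written=True
r3: caller-saved, written=True
r5: callee-saved, written=True

SURVIVE = r5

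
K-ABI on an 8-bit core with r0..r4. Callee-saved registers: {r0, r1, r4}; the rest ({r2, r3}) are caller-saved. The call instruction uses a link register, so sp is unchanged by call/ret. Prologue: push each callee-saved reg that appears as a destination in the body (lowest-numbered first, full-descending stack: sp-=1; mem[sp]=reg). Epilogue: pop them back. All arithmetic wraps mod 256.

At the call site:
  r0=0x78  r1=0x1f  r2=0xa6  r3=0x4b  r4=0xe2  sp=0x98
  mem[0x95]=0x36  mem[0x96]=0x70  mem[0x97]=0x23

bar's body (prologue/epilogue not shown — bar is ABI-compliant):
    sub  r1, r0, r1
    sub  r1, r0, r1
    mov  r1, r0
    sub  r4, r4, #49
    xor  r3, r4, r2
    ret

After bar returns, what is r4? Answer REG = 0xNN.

REG = 0xe2

prologue: push r1 -> mem[0x97]=0x1f, sp=0x97
prologue: push r4 -> mem[0x96]=0xe2, sp=0x96
body[0] sub  r1, r0, r1 -> r1=0x59
body[1] sub  r1, r0, r1 -> r1=0x1f
body[2] mov  r1, r0 -> r1=0x78
body[3] sub  r4, r4, #49 -> r4=0xb1
body[4] xor  r3, r4, r2 -> r3=0x17
epilogue: pop r4=0xe2, sp=0x97
epilogue: pop r1=0x1f, sp=0x98
r4 is callee-saved -> restored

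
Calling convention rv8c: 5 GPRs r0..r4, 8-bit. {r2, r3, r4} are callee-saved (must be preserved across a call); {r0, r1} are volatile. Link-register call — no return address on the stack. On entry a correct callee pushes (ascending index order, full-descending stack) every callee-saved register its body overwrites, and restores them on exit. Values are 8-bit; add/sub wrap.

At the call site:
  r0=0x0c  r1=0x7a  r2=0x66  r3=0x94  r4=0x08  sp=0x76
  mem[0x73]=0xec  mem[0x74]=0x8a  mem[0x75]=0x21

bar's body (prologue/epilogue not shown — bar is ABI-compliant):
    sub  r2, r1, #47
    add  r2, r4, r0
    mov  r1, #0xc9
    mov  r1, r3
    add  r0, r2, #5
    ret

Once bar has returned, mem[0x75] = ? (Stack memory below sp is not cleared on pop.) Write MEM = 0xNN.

prologue: push r2 -> mem[0x75]=0x66, sp=0x75
body[0] sub  r2, r1, #47 -> r2=0x4b
body[1] add  r2, r4, r0 -> r2=0x14
body[2] mov  r1, #0xc9 -> r1=0xc9
body[3] mov  r1, r3 -> r1=0x94
body[4] add  r0, r2, #5 -> r0=0x19
epilogue: pop r2=0x66, sp=0x76
prologue pushed ['r2'] at ['0x75']

MEM = 0x66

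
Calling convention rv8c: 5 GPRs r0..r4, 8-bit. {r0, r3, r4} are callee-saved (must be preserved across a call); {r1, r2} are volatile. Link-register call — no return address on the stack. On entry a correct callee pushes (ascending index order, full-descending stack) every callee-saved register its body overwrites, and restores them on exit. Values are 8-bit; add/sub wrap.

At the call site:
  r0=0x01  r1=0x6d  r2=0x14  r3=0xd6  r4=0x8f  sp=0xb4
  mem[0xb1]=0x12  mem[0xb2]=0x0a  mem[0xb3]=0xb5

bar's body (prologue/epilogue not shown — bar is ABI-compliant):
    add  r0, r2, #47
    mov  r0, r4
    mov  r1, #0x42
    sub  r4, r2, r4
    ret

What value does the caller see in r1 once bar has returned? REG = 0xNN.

REG = 0x42

prologue: push r0 -> mem[0xb3]=0x01, sp=0xb3
prologue: push r4 -> mem[0xb2]=0x8f, sp=0xb2
body[0] add  r0, r2, #47 -> r0=0x43
body[1] mov  r0, r4 -> r0=0x8f
body[2] mov  r1, #0x42 -> r1=0x42
body[3] sub  r4, r2, r4 -> r4=0x85
epilogue: pop r4=0x8f, sp=0xb3
epilogue: pop r0=0x01, sp=0xb4
r1 is caller-saved -> body value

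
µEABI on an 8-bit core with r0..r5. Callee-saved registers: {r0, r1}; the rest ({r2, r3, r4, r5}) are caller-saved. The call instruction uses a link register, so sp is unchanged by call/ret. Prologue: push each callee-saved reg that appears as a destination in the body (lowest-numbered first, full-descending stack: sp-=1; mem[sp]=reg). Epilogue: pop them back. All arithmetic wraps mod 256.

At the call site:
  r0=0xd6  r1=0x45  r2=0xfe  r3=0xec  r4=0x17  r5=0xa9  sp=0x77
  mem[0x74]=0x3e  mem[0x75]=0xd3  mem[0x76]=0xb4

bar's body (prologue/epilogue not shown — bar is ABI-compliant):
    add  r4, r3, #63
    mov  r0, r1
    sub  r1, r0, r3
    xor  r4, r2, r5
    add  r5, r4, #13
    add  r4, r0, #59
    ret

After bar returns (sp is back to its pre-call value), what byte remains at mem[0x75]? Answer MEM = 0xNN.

MEM = 0x45

prologue: push r0 → mem[0x76]=0xd6, sp=0x76
prologue: push r1 → mem[0x75]=0x45, sp=0x75
body[0] add  r4, r3, #63 → r4=0x2b
body[1] mov  r0, r1 → r0=0x45
body[2] sub  r1, r0, r3 → r1=0x59
body[3] xor  r4, r2, r5 → r4=0x57
body[4] add  r5, r4, #13 → r5=0x64
body[5] add  r4, r0, #59 → r4=0x80
epilogue: pop r1=0x45, sp=0x76
epilogue: pop r0=0xd6, sp=0x77
prologue pushed ['r0', 'r1'] at ['0x76', '0x75']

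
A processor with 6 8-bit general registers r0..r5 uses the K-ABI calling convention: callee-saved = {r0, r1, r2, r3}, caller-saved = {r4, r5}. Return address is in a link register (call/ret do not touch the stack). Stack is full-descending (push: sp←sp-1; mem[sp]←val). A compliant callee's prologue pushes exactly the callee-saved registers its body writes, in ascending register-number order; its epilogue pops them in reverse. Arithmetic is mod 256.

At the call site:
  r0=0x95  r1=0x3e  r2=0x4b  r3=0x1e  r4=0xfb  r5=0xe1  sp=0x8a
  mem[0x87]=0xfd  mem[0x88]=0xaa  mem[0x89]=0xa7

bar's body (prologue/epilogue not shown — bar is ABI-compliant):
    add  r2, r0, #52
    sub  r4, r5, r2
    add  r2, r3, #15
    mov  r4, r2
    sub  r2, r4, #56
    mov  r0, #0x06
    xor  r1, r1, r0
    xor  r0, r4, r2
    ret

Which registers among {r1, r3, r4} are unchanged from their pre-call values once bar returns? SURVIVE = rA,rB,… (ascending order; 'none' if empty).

SURVIVE = r1,r3

prologue: push r0 -> mem[0x89]=0x95, sp=0x89
prologue: push r1 -> mem[0x88]=0x3e, sp=0x88
prologue: push r2 -> mem[0x87]=0x4b, sp=0x87
body[0] add  r2, r0, #52 -> r2=0xc9
body[1] sub  r4, r5, r2 -> r4=0x18
body[2] add  r2, r3, #15 -> r2=0x2d
body[3] mov  r4, r2 -> r4=0x2d
body[4] sub  r2, r4, #56 -> r2=0xf5
body[5] mov  r0, #0x06 -> r0=0x06
body[6] xor  r1, r1, r0 -> r1=0x38
body[7] xor  r0, r4, r2 -> r0=0xd8
epilogue: pop r2=0x4b, sp=0x88
epilogue: pop r1=0x3e, sp=0x89
epilogue: pop r0=0x95, sp=0x8a
r1: callee-saved, written=True
r3: callee-saved, written=False
r4: caller-saved, written=True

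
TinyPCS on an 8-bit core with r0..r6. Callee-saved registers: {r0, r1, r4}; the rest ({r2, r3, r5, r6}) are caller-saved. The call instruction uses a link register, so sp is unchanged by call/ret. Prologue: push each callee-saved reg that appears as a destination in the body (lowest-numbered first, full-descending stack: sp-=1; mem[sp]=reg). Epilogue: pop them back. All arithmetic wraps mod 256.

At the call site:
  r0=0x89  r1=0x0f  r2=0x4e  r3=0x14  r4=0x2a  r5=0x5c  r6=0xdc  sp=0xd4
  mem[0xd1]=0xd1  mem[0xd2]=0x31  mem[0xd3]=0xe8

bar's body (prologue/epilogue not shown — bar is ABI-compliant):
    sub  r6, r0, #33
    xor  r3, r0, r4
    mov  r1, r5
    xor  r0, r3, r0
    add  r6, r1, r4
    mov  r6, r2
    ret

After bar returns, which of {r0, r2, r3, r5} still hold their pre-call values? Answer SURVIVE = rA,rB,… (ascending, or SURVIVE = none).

prologue: push r0 → mem[0xd3]=0x89, sp=0xd3
prologue: push r1 → mem[0xd2]=0x0f, sp=0xd2
body[0] sub  r6, r0, #33 → r6=0x68
body[1] xor  r3, r0, r4 → r3=0xa3
body[2] mov  r1, r5 → r1=0x5c
body[3] xor  r0, r3, r0 → r0=0x2a
body[4] add  r6, r1, r4 → r6=0x86
body[5] mov  r6, r2 → r6=0x4e
epilogue: pop r1=0x0f, sp=0xd3
epilogue: pop r0=0x89, sp=0xd4
r0: callee-saved, written=True
r2: caller-saved, written=False
r3: caller-saved, written=True
r5: caller-saved, written=False

SURVIVE = r0,r2,r5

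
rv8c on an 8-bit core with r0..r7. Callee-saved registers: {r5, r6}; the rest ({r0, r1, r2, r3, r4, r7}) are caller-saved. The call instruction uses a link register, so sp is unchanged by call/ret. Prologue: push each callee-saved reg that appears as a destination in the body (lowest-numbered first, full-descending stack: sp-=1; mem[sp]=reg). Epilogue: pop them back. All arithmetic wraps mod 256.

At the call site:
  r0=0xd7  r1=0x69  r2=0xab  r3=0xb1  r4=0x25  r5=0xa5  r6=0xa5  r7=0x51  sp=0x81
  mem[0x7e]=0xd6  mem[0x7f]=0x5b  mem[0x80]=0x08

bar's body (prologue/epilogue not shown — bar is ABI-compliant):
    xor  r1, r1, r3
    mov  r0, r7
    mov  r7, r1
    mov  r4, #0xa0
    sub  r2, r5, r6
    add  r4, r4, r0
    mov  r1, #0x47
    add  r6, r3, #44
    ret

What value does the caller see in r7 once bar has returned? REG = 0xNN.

prologue: push r6 -> mem[0x80]=0xa5, sp=0x80
body[0] xor  r1, r1, r3 -> r1=0xd8
body[1] mov  r0, r7 -> r0=0x51
body[2] mov  r7, r1 -> r7=0xd8
body[3] mov  r4, #0xa0 -> r4=0xa0
body[4] sub  r2, r5, r6 -> r2=0x00
body[5] add  r4, r4, r0 -> r4=0xf1
body[6] mov  r1, #0x47 -> r1=0x47
body[7] add  r6, r3, #44 -> r6=0xdd
epilogue: pop r6=0xa5, sp=0x81
r7 is caller-saved -> body value

REG = 0xd8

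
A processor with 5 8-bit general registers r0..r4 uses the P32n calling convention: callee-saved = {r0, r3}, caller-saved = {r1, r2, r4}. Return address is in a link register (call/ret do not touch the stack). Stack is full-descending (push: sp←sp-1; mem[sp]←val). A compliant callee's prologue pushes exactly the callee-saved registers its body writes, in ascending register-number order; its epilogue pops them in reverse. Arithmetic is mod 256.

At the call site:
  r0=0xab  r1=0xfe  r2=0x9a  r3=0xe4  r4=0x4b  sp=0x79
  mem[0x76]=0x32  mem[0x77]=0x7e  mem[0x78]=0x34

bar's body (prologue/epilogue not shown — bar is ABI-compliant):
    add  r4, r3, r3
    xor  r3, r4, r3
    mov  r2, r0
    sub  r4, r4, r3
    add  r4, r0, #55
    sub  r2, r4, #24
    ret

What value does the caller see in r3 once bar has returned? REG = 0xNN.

prologue: push r3 → mem[0x78]=0xe4, sp=0x78
body[0] add  r4, r3, r3 → r4=0xc8
body[1] xor  r3, r4, r3 → r3=0x2c
body[2] mov  r2, r0 → r2=0xab
body[3] sub  r4, r4, r3 → r4=0x9c
body[4] add  r4, r0, #55 → r4=0xe2
body[5] sub  r2, r4, #24 → r2=0xca
epilogue: pop r3=0xe4, sp=0x79
r3 is callee-saved → restored

REG = 0xe4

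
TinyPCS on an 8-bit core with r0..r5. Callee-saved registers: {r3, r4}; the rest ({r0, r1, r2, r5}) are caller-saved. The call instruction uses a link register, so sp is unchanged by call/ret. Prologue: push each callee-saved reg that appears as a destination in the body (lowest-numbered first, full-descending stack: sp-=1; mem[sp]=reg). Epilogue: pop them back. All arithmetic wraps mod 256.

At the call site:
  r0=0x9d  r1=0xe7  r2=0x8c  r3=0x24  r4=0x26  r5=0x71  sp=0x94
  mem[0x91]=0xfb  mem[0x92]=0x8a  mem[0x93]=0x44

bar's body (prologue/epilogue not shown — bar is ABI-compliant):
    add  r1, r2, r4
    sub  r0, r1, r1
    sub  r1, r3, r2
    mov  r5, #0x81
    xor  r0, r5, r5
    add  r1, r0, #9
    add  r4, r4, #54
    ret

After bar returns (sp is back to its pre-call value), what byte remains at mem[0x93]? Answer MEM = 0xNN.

prologue: push r4 -> mem[0x93]=0x26, sp=0x93
body[0] add  r1, r2, r4 -> r1=0xb2
body[1] sub  r0, r1, r1 -> r0=0x00
body[2] sub  r1, r3, r2 -> r1=0x98
body[3] mov  r5, #0x81 -> r5=0x81
body[4] xor  r0, r5, r5 -> r0=0x00
body[5] add  r1, r0, #9 -> r1=0x09
body[6] add  r4, r4, #54 -> r4=0x5c
epilogue: pop r4=0x26, sp=0x94
prologue pushed ['r4'] at ['0x93']

MEM = 0x26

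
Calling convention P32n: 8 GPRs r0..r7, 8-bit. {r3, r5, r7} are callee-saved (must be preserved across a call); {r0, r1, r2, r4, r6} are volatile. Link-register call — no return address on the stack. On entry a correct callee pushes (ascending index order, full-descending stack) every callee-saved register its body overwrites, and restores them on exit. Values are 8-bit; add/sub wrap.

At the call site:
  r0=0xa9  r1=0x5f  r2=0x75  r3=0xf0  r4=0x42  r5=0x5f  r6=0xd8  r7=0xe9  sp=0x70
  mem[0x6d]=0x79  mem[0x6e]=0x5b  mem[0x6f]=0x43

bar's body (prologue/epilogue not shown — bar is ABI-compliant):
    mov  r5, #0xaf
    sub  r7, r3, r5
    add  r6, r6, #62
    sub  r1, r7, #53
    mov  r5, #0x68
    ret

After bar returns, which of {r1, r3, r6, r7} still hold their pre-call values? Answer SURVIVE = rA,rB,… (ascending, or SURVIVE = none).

SURVIVE = r3,r7

prologue: push r5 -> mem[0x6f]=0x5f, sp=0x6f
prologue: push r7 -> mem[0x6e]=0xe9, sp=0x6e
body[0] mov  r5, #0xaf -> r5=0xaf
body[1] sub  r7, r3, r5 -> r7=0x41
body[2] add  r6, r6, #62 -> r6=0x16
body[3] sub  r1, r7, #53 -> r1=0x0c
body[4] mov  r5, #0x68 -> r5=0x68
epilogue: pop r7=0xe9, sp=0x6f
epilogue: pop r5=0x5f, sp=0x70
r1: caller-saved, written=True
r3: callee-saved, written=False
r6: caller-saved, written=True
r7: callee-saved, written=True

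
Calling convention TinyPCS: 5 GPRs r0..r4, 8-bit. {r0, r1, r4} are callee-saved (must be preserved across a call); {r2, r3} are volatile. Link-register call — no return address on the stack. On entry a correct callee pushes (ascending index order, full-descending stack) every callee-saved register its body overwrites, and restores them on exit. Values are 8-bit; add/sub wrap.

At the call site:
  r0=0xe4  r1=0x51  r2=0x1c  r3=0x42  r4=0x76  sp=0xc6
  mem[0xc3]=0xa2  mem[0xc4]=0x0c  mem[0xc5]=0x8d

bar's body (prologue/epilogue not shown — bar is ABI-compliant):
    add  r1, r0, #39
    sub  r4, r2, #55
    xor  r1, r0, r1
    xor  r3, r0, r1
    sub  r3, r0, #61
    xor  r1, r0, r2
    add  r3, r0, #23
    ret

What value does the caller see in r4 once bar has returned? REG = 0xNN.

REG = 0x76

prologue: push r1 → mem[0xc5]=0x51, sp=0xc5
prologue: push r4 → mem[0xc4]=0x76, sp=0xc4
body[0] add  r1, r0, #39 → r1=0x0b
body[1] sub  r4, r2, #55 → r4=0xe5
body[2] xor  r1, r0, r1 → r1=0xef
body[3] xor  r3, r0, r1 → r3=0x0b
body[4] sub  r3, r0, #61 → r3=0xa7
body[5] xor  r1, r0, r2 → r1=0xf8
body[6] add  r3, r0, #23 → r3=0xfb
epilogue: pop r4=0x76, sp=0xc5
epilogue: pop r1=0x51, sp=0xc6
r4 is callee-saved → restored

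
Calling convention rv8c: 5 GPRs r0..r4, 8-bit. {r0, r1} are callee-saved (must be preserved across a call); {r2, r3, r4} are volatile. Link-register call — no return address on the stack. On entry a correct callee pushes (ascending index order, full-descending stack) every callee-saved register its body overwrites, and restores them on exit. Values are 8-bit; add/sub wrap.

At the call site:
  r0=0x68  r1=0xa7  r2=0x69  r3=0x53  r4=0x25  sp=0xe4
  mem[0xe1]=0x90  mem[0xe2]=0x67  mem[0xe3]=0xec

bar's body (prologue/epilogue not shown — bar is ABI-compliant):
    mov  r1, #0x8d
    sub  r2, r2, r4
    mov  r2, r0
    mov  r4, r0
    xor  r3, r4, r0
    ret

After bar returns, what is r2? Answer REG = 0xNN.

prologue: push r1 → mem[0xe3]=0xa7, sp=0xe3
body[0] mov  r1, #0x8d → r1=0x8d
body[1] sub  r2, r2, r4 → r2=0x44
body[2] mov  r2, r0 → r2=0x68
body[3] mov  r4, r0 → r4=0x68
body[4] xor  r3, r4, r0 → r3=0x00
epilogue: pop r1=0xa7, sp=0xe4
r2 is caller-saved → body value

REG = 0x68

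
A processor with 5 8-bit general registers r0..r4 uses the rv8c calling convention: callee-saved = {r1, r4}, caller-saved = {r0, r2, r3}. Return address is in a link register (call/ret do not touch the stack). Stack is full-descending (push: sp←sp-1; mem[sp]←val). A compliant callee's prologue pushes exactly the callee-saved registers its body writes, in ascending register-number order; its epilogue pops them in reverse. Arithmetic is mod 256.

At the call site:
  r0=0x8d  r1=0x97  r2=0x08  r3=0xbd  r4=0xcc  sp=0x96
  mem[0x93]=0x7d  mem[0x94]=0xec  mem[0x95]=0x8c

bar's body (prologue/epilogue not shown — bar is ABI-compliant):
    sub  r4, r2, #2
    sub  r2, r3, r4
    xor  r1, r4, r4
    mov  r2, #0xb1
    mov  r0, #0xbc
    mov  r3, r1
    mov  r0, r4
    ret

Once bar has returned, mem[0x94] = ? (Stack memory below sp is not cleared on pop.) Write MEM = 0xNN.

prologue: push r1 -> mem[0x95]=0x97, sp=0x95
prologue: push r4 -> mem[0x94]=0xcc, sp=0x94
body[0] sub  r4, r2, #2 -> r4=0x06
body[1] sub  r2, r3, r4 -> r2=0xb7
body[2] xor  r1, r4, r4 -> r1=0x00
body[3] mov  r2, #0xb1 -> r2=0xb1
body[4] mov  r0, #0xbc -> r0=0xbc
body[5] mov  r3, r1 -> r3=0x00
body[6] mov  r0, r4 -> r0=0x06
epilogue: pop r4=0xcc, sp=0x95
epilogue: pop r1=0x97, sp=0x96
prologue pushed ['r1', 'r4'] at ['0x95', '0x94']

MEM = 0xcc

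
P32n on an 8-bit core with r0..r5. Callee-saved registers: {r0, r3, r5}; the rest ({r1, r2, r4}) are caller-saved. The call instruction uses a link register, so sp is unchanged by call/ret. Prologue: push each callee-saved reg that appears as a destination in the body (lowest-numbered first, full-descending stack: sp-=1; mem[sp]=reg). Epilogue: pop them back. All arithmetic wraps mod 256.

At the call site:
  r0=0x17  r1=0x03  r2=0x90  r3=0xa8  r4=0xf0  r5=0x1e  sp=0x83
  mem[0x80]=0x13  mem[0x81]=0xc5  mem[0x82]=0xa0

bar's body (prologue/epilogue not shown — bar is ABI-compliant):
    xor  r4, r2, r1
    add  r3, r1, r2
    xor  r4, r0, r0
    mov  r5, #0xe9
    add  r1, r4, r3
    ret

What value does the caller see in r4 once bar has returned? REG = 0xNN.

REG = 0x00

prologue: push r3 → mem[0x82]=0xa8, sp=0x82
prologue: push r5 → mem[0x81]=0x1e, sp=0x81
body[0] xor  r4, r2, r1 → r4=0x93
body[1] add  r3, r1, r2 → r3=0x93
body[2] xor  r4, r0, r0 → r4=0x00
body[3] mov  r5, #0xe9 → r5=0xe9
body[4] add  r1, r4, r3 → r1=0x93
epilogue: pop r5=0x1e, sp=0x82
epilogue: pop r3=0xa8, sp=0x83
r4 is caller-saved → body value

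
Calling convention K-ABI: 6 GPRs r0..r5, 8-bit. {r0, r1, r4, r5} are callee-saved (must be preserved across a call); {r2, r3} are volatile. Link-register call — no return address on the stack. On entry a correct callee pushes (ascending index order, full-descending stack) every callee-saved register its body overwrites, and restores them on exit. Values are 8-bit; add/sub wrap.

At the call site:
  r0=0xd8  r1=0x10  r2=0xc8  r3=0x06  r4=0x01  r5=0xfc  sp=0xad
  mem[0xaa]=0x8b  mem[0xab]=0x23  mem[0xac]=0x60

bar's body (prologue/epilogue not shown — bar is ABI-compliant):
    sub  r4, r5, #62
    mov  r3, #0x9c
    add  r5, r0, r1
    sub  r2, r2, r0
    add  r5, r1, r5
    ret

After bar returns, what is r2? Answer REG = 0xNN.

REG = 0xf0

prologue: push r4 -> mem[0xac]=0x01, sp=0xac
prologue: push r5 -> mem[0xab]=0xfc, sp=0xab
body[0] sub  r4, r5, #62 -> r4=0xbe
body[1] mov  r3, #0x9c -> r3=0x9c
body[2] add  r5, r0, r1 -> r5=0xe8
body[3] sub  r2, r2, r0 -> r2=0xf0
body[4] add  r5, r1, r5 -> r5=0xf8
epilogue: pop r5=0xfc, sp=0xac
epilogue: pop r4=0x01, sp=0xad
r2 is caller-saved -> body value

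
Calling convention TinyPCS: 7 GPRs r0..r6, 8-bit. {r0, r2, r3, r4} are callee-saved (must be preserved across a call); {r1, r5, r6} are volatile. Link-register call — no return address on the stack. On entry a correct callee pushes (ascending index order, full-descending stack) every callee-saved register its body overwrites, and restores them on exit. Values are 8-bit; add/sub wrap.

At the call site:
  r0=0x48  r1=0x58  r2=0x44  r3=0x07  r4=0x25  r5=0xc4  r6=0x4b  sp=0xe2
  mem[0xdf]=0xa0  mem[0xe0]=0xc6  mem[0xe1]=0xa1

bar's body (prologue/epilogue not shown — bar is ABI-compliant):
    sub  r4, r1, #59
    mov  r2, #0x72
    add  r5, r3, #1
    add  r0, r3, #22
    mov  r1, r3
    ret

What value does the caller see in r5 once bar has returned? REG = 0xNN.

prologue: push r0 → mem[0xe1]=0x48, sp=0xe1
prologue: push r2 → mem[0xe0]=0x44, sp=0xe0
prologue: push r4 → mem[0xdf]=0x25, sp=0xdf
body[0] sub  r4, r1, #59 → r4=0x1d
body[1] mov  r2, #0x72 → r2=0x72
body[2] add  r5, r3, #1 → r5=0x08
body[3] add  r0, r3, #22 → r0=0x1d
body[4] mov  r1, r3 → r1=0x07
epilogue: pop r4=0x25, sp=0xe0
epilogue: pop r2=0x44, sp=0xe1
epilogue: pop r0=0x48, sp=0xe2
r5 is caller-saved → body value

REG = 0x08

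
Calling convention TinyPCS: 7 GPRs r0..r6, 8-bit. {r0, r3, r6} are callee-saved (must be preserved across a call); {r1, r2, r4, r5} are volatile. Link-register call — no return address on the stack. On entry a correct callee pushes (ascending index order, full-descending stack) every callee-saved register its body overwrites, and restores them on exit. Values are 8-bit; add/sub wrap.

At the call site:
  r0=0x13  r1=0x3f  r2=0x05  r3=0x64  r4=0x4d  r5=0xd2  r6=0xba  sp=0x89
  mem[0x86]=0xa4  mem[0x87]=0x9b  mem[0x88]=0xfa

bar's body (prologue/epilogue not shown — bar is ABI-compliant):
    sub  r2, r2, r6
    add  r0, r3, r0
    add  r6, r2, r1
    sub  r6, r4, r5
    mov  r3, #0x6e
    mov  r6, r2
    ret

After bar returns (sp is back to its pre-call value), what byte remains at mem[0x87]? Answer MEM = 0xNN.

prologue: push r0 → mem[0x88]=0x13, sp=0x88
prologue: push r3 → mem[0x87]=0x64, sp=0x87
prologue: push r6 → mem[0x86]=0xba, sp=0x86
body[0] sub  r2, r2, r6 → r2=0x4b
body[1] add  r0, r3, r0 → r0=0x77
body[2] add  r6, r2, r1 → r6=0x8a
body[3] sub  r6, r4, r5 → r6=0x7b
body[4] mov  r3, #0x6e → r3=0x6e
body[5] mov  r6, r2 → r6=0x4b
epilogue: pop r6=0xba, sp=0x87
epilogue: pop r3=0x64, sp=0x88
epilogue: pop r0=0x13, sp=0x89
prologue pushed ['r0', 'r3', 'r6'] at ['0x88', '0x87', '0x86']

MEM = 0x64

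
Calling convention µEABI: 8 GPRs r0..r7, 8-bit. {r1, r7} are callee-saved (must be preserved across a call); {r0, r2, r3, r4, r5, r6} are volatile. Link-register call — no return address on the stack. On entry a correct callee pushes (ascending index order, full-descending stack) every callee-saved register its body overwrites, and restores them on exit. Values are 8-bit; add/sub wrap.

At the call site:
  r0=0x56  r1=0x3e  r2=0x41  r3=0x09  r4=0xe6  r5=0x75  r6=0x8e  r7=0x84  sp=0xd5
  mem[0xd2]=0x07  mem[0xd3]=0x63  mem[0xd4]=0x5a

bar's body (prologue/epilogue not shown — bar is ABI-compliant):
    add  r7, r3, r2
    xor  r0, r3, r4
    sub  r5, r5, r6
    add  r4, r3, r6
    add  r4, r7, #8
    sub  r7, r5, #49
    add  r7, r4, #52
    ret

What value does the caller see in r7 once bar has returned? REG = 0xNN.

REG = 0x84

prologue: push r7 -> mem[0xd4]=0x84, sp=0xd4
body[0] add  r7, r3, r2 -> r7=0x4a
body[1] xor  r0, r3, r4 -> r0=0xef
body[2] sub  r5, r5, r6 -> r5=0xe7
body[3] add  r4, r3, r6 -> r4=0x97
body[4] add  r4, r7, #8 -> r4=0x52
body[5] sub  r7, r5, #49 -> r7=0xb6
body[6] add  r7, r4, #52 -> r7=0x86
epilogue: pop r7=0x84, sp=0xd5
r7 is callee-saved -> restored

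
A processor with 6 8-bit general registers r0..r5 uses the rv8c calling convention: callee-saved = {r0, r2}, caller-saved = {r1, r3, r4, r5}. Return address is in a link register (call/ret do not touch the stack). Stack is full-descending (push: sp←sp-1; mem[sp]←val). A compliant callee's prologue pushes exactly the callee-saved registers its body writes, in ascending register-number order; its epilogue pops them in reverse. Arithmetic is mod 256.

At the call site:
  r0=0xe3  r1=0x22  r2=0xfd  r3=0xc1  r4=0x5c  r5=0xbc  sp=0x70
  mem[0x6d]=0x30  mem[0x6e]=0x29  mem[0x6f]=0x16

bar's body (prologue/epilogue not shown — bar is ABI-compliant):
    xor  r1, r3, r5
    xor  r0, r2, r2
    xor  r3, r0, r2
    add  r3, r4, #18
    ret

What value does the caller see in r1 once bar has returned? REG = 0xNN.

REG = 0x7d

prologue: push r0 → mem[0x6f]=0xe3, sp=0x6f
body[0] xor  r1, r3, r5 → r1=0x7d
body[1] xor  r0, r2, r2 → r0=0x00
body[2] xor  r3, r0, r2 → r3=0xfd
body[3] add  r3, r4, #18 → r3=0x6e
epilogue: pop r0=0xe3, sp=0x70
r1 is caller-saved → body value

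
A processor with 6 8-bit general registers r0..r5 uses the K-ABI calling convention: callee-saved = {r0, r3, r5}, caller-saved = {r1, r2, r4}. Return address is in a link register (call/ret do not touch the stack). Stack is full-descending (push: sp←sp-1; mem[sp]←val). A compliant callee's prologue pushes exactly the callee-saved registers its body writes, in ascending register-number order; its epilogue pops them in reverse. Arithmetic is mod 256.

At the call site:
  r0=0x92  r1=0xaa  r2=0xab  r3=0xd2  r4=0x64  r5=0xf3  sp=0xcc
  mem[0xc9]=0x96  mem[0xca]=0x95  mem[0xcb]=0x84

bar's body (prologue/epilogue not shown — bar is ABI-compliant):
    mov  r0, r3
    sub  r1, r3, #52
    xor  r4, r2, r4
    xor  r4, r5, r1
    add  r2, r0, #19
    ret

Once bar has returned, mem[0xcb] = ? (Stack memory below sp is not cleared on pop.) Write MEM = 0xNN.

MEM = 0x92

prologue: push r0 -> mem[0xcb]=0x92, sp=0xcb
body[0] mov  r0, r3 -> r0=0xd2
body[1] sub  r1, r3, #52 -> r1=0x9e
body[2] xor  r4, r2, r4 -> r4=0xcf
body[3] xor  r4, r5, r1 -> r4=0x6d
body[4] add  r2, r0, #19 -> r2=0xe5
epilogue: pop r0=0x92, sp=0xcc
prologue pushed ['r0'] at ['0xcb']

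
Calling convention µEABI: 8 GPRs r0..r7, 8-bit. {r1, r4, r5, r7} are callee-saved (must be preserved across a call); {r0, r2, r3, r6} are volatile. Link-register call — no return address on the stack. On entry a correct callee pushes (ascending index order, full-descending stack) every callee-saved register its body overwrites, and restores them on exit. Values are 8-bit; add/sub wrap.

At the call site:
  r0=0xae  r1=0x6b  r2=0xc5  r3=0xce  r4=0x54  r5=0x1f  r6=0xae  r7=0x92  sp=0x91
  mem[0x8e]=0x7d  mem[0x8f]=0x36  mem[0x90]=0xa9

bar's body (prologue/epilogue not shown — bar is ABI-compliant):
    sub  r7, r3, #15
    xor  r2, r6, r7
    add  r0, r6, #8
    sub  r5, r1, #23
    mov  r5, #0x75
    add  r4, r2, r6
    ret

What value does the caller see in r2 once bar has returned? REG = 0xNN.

prologue: push r4 → mem[0x90]=0x54, sp=0x90
prologue: push r5 → mem[0x8f]=0x1f, sp=0x8f
prologue: push r7 → mem[0x8e]=0x92, sp=0x8e
body[0] sub  r7, r3, #15 → r7=0xbf
body[1] xor  r2, r6, r7 → r2=0x11
body[2] add  r0, r6, #8 → r0=0xb6
body[3] sub  r5, r1, #23 → r5=0x54
body[4] mov  r5, #0x75 → r5=0x75
body[5] add  r4, r2, r6 → r4=0xbf
epilogue: pop r7=0x92, sp=0x8f
epilogue: pop r5=0x1f, sp=0x90
epilogue: pop r4=0x54, sp=0x91
r2 is caller-saved → body value

REG = 0x11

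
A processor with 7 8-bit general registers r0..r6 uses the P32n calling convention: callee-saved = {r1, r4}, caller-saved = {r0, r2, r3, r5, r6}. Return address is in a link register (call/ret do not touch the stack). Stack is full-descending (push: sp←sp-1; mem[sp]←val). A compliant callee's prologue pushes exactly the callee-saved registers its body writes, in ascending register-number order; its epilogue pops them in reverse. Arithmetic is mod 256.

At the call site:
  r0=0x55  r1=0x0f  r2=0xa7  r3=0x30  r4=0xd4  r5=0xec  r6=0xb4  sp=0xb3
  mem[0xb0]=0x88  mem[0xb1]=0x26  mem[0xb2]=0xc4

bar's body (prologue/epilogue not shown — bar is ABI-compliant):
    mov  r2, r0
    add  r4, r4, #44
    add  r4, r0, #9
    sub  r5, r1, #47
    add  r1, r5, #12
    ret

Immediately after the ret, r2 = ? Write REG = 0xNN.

prologue: push r1 → mem[0xb2]=0x0f, sp=0xb2
prologue: push r4 → mem[0xb1]=0xd4, sp=0xb1
body[0] mov  r2, r0 → r2=0x55
body[1] add  r4, r4, #44 → r4=0x00
body[2] add  r4, r0, #9 → r4=0x5e
body[3] sub  r5, r1, #47 → r5=0xe0
body[4] add  r1, r5, #12 → r1=0xec
epilogue: pop r4=0xd4, sp=0xb2
epilogue: pop r1=0x0f, sp=0xb3
r2 is caller-saved → body value

REG = 0x55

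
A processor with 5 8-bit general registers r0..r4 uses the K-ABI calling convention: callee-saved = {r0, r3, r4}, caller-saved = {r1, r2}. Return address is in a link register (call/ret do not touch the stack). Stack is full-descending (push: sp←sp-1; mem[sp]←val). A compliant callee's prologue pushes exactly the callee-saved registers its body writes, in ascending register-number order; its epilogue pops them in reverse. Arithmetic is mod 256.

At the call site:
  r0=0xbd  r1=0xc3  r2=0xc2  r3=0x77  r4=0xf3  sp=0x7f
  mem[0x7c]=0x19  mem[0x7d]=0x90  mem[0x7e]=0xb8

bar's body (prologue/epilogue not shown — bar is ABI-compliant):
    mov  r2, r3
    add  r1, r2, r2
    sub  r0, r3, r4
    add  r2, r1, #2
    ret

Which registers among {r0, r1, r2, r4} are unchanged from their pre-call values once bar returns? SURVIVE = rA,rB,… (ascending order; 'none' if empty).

SURVIVE = r0,r4

prologue: push r0 -> mem[0x7e]=0xbd, sp=0x7e
body[0] mov  r2, r3 -> r2=0x77
body[1] add  r1, r2, r2 -> r1=0xee
body[2] sub  r0, r3, r4 -> r0=0x84
body[3] add  r2, r1, #2 -> r2=0xf0
epilogue: pop r0=0xbd, sp=0x7f
r0: callee-saved, written=True
r1: caller-saved, written=True
r2: caller-saved, written=True
r4: callee-saved, written=False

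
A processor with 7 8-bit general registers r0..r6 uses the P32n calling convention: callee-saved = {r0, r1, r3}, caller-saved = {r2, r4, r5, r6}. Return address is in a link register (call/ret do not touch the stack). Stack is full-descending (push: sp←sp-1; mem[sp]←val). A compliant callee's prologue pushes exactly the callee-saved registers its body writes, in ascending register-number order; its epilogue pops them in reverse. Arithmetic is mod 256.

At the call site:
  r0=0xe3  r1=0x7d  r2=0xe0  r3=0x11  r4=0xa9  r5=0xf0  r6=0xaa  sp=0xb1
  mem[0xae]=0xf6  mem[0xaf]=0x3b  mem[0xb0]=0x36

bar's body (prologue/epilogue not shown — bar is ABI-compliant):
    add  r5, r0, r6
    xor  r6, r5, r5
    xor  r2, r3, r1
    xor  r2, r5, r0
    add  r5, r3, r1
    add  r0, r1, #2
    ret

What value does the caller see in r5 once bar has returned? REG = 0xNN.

prologue: push r0 → mem[0xb0]=0xe3, sp=0xb0
body[0] add  r5, r0, r6 → r5=0x8d
body[1] xor  r6, r5, r5 → r6=0x00
body[2] xor  r2, r3, r1 → r2=0x6c
body[3] xor  r2, r5, r0 → r2=0x6e
body[4] add  r5, r3, r1 → r5=0x8e
body[5] add  r0, r1, #2 → r0=0x7f
epilogue: pop r0=0xe3, sp=0xb1
r5 is caller-saved → body value

REG = 0x8e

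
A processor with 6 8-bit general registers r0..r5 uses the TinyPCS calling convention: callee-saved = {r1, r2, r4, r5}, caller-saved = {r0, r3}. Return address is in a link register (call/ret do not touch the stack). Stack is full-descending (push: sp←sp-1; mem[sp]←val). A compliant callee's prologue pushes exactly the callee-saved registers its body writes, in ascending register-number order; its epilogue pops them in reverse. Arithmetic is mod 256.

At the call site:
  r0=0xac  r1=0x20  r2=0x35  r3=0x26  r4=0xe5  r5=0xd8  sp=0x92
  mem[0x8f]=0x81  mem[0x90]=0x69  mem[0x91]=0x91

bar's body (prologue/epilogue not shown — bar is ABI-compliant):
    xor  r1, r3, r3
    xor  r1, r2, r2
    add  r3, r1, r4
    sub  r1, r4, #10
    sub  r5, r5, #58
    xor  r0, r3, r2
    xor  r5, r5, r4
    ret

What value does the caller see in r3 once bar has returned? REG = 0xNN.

prologue: push r1 → mem[0x91]=0x20, sp=0x91
prologue: push r5 → mem[0x90]=0xd8, sp=0x90
body[0] xor  r1, r3, r3 → r1=0x00
body[1] xor  r1, r2, r2 → r1=0x00
body[2] add  r3, r1, r4 → r3=0xe5
body[3] sub  r1, r4, #10 → r1=0xdb
body[4] sub  r5, r5, #58 → r5=0x9e
body[5] xor  r0, r3, r2 → r0=0xd0
body[6] xor  r5, r5, r4 → r5=0x7b
epilogue: pop r5=0xd8, sp=0x91
epilogue: pop r1=0x20, sp=0x92
r3 is caller-saved → body value

REG = 0xe5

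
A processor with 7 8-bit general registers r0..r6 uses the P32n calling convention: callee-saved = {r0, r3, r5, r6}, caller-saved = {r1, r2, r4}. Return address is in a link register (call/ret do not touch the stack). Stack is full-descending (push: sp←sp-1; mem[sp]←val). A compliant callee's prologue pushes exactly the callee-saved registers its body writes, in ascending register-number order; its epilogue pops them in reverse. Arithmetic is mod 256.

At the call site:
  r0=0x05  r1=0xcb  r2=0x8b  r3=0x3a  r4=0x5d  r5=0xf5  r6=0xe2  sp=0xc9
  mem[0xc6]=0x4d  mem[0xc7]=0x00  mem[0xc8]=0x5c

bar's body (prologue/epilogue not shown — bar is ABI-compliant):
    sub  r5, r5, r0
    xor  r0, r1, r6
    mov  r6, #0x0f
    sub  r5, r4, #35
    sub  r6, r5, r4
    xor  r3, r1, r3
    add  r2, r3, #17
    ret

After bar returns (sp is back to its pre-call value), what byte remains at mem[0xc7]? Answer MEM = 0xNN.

MEM = 0x3a

prologue: push r0 → mem[0xc8]=0x05, sp=0xc8
prologue: push r3 → mem[0xc7]=0x3a, sp=0xc7
prologue: push r5 → mem[0xc6]=0xf5, sp=0xc6
prologue: push r6 → mem[0xc5]=0xe2, sp=0xc5
body[0] sub  r5, r5, r0 → r5=0xf0
body[1] xor  r0, r1, r6 → r0=0x29
body[2] mov  r6, #0x0f → r6=0x0f
body[3] sub  r5, r4, #35 → r5=0x3a
body[4] sub  r6, r5, r4 → r6=0xdd
body[5] xor  r3, r1, r3 → r3=0xf1
body[6] add  r2, r3, #17 → r2=0x02
epilogue: pop r6=0xe2, sp=0xc6
epilogue: pop r5=0xf5, sp=0xc7
epilogue: pop r3=0x3a, sp=0xc8
epilogue: pop r0=0x05, sp=0xc9
prologue pushed ['r0', 'r3', 'r5', 'r6'] at ['0xc8', '0xc7', '0xc6', '0xc5']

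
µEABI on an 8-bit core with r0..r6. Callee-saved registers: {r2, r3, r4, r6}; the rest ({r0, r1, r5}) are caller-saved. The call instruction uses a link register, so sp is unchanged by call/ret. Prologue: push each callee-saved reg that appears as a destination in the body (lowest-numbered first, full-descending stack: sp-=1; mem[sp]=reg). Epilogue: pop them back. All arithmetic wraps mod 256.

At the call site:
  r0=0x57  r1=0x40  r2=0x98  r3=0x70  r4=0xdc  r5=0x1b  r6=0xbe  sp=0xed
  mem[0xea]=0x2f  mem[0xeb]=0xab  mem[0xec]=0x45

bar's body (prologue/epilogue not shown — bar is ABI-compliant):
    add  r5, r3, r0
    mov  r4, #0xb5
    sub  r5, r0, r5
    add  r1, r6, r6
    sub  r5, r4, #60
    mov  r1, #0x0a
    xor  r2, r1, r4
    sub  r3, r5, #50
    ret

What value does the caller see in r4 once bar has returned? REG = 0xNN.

prologue: push r2 → mem[0xec]=0x98, sp=0xec
prologue: push r3 → mem[0xeb]=0x70, sp=0xeb
prologue: push r4 → mem[0xea]=0xdc, sp=0xea
body[0] add  r5, r3, r0 → r5=0xc7
body[1] mov  r4, #0xb5 → r4=0xb5
body[2] sub  r5, r0, r5 → r5=0x90
body[3] add  r1, r6, r6 → r1=0x7c
body[4] sub  r5, r4, #60 → r5=0x79
body[5] mov  r1, #0x0a → r1=0x0a
body[6] xor  r2, r1, r4 → r2=0xbf
body[7] sub  r3, r5, #50 → r3=0x47
epilogue: pop r4=0xdc, sp=0xeb
epilogue: pop r3=0x70, sp=0xec
epilogue: pop r2=0x98, sp=0xed
r4 is callee-saved → restored

REG = 0xdc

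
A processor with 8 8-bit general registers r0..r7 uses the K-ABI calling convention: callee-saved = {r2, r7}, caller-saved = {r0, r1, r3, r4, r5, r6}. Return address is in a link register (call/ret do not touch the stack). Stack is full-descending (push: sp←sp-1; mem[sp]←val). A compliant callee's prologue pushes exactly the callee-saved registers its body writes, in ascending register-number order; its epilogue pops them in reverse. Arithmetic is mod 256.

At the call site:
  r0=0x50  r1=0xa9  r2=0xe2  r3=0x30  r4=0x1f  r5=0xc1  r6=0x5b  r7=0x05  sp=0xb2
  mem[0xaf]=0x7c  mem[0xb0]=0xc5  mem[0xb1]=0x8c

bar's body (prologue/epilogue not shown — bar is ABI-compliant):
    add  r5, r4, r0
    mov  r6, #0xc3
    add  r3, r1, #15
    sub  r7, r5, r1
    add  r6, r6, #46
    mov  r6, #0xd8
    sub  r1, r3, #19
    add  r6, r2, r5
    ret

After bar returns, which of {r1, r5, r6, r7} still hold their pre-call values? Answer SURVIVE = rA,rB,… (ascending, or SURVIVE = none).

prologue: push r7 → mem[0xb1]=0x05, sp=0xb1
body[0] add  r5, r4, r0 → r5=0x6f
body[1] mov  r6, #0xc3 → r6=0xc3
body[2] add  r3, r1, #15 → r3=0xb8
body[3] sub  r7, r5, r1 → r7=0xc6
body[4] add  r6, r6, #46 → r6=0xf1
body[5] mov  r6, #0xd8 → r6=0xd8
body[6] sub  r1, r3, #19 → r1=0xa5
body[7] add  r6, r2, r5 → r6=0x51
epilogue: pop r7=0x05, sp=0xb2
r1: caller-saved, written=True
r5: caller-saved, written=True
r6: caller-saved, written=True
r7: callee-saved, written=True

SURVIVE = r7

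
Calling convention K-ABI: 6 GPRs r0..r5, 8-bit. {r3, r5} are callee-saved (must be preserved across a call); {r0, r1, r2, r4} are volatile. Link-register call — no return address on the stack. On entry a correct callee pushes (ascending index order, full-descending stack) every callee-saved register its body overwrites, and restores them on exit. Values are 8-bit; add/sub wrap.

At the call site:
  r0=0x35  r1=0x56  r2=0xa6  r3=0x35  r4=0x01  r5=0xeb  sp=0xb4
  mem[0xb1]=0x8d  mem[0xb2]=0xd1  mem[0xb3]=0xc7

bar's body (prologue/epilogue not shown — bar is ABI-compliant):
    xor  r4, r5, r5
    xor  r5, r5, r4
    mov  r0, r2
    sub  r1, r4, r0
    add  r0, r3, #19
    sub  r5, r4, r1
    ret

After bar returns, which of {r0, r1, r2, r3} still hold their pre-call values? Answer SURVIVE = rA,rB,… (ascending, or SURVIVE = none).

SURVIVE = r2,r3

prologue: push r5 → mem[0xb3]=0xeb, sp=0xb3
body[0] xor  r4, r5, r5 → r4=0x00
body[1] xor  r5, r5, r4 → r5=0xeb
body[2] mov  r0, r2 → r0=0xa6
body[3] sub  r1, r4, r0 → r1=0x5a
body[4] add  r0, r3, #19 → r0=0x48
body[5] sub  r5, r4, r1 → r5=0xa6
epilogue: pop r5=0xeb, sp=0xb4
r0: caller-saved, written=True
r1: caller-saved, written=True
r2: caller-saved, written=False
r3: callee-saved, written=False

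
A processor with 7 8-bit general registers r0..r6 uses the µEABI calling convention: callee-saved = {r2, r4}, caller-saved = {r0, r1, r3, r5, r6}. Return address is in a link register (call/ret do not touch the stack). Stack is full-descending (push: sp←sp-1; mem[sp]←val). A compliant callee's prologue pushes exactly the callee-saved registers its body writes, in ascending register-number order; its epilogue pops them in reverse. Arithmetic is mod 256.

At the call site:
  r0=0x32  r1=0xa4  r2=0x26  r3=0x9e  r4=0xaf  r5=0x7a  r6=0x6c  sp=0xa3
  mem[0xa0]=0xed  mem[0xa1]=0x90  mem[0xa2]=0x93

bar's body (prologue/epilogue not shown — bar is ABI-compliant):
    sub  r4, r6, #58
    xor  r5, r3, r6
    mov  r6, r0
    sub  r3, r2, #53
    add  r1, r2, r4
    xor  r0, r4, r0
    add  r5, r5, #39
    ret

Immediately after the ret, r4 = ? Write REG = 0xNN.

REG = 0xaf

prologue: push r4 -> mem[0xa2]=0xaf, sp=0xa2
body[0] sub  r4, r6, #58 -> r4=0x32
body[1] xor  r5, r3, r6 -> r5=0xf2
body[2] mov  r6, r0 -> r6=0x32
body[3] sub  r3, r2, #53 -> r3=0xf1
body[4] add  r1, r2, r4 -> r1=0x58
body[5] xor  r0, r4, r0 -> r0=0x00
body[6] add  r5, r5, #39 -> r5=0x19
epilogue: pop r4=0xaf, sp=0xa3
r4 is callee-saved -> restored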